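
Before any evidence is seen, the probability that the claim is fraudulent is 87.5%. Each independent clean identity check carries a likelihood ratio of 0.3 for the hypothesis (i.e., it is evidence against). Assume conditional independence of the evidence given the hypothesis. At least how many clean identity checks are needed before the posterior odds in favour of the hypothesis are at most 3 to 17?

Prior odds: 0.875 ÷ 0.125 = 7.
Likelihood ratio per clean identity check = 0.3.
Target odds = 3/17.
Need 7 × 0.3ⁿ ≤ 3/17, i.e. 0.3ⁿ ≤ 3/119.
0.3³ = 0.027 is still above 3/119 but 0.3⁴ = 0.0081 is at or below it, so n = 4.

4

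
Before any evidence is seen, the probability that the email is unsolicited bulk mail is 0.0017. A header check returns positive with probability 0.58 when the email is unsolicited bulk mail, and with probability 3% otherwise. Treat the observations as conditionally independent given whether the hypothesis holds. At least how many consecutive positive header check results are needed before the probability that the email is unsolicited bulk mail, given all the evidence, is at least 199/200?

4

Prior odds: 0.0017 ÷ 0.9983 = 17/9983.
Likelihood ratio of a positive result = 0.58/0.03 = 58/3.
Target posterior odds = 0.995/0.005 = 199.
Need (17/9983) × (58/3)ⁿ ≥ 199, i.e. (58/3)ⁿ ≥ 1986617/17.
(58/3)³ = 195112/27 falls short of 1986617/17 but (58/3)⁴ = 11316496/81 reaches it, so n = 4.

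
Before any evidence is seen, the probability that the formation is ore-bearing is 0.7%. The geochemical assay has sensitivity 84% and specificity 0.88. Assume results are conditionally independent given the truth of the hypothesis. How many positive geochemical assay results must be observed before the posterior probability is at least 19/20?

5

Prior odds: 0.007 ÷ 0.993 = 7/993.
False-positive rate = 1 − 0.88 = 0.12; likelihood ratio of a positive = 0.84/0.12 = 7.
Target posterior odds = 0.95/0.05 = 19.
Require 7ⁿ ≥ 19 ÷ (7/993) = 18867/7.
7⁴ = 2401 falls short of 18867/7 but 7⁵ = 16807 reaches it, so n = 5.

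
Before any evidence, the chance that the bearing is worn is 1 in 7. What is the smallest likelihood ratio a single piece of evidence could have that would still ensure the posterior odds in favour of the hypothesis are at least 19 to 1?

114

Prior odds = (1/7)/(6/7) = 1/6.
Target odds = 19.
Required Bayes factor = 19 ÷ (1/6) = 114.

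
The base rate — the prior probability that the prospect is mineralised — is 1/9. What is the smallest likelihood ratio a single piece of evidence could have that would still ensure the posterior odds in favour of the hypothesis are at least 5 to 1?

40

Prior odds = (1/9)/(8/9) = 0.125.
Target odds = 5.
Required Bayes factor = 5 ÷ 0.125 = 40.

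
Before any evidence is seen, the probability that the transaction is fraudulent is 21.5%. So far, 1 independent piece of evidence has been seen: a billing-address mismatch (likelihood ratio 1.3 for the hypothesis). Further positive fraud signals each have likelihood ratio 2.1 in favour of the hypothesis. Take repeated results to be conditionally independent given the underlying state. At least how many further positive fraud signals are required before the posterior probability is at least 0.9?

5

Prior odds = 0.215/0.785 = 43/157.
Bayes factor of the evidence already in hand = 1.3.
Odds after that evidence = (43/157) × 1.3 = 559/1570.
Target odds = 0.9/0.1 = 9.
Need 2.1ⁿ ≥ 9 ÷ (559/1570) = 14130/559.
2.1⁴ = 19.4481 falls short of 14130/559 but 2.1⁵ = 4084101/100000 reaches it, so n = 5.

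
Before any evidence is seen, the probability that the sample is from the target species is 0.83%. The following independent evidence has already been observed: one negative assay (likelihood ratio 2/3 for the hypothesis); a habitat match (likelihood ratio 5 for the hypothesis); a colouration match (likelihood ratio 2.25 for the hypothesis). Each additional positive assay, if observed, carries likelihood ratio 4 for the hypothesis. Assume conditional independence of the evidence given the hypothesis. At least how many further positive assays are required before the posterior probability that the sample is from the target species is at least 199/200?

Prior odds = 0.0083/0.9917 = 83/9917.
Combined Bayes factor of the evidence already in hand = (2/3) × 5 × 2.25 = 7.5.
Odds after that evidence = (83/9917) × 7.5 = 1245/19834.
Target odds = 0.995/0.005 = 199.
Need 4ⁿ ≥ 199 ÷ (1245/19834) = 3946966/1245.
4⁵ = 1024 falls short of 3946966/1245 but 4⁶ = 4096 reaches it, so n = 6.

6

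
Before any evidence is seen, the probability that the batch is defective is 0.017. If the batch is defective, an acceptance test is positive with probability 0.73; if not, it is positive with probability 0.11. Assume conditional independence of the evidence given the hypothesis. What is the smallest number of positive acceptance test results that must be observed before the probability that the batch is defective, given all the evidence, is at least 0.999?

Prior odds = 0.017/0.983 = 17/983.
Likelihood ratio of a positive = 0.73/0.11 = 73/11.
Target posterior odds = 0.999/0.001 = 999.
Require (73/11)ⁿ ≥ 999 ÷ (17/983) = 982017/17.
(73/11)⁵ ≈12872.1 falls short of 982017/17 but (73/11)⁶ ≈85424.2 reaches it, so n = 6.

6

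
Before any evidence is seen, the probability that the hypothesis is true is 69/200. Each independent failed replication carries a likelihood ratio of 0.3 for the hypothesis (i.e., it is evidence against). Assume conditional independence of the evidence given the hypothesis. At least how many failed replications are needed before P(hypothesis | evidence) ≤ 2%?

Prior odds: 0.345 ÷ 0.655 = 69/131.
Likelihood ratio per failed replication = 0.3.
Target posterior odds = 0.02/0.98 = 1/49.
Need (69/131) × 0.3ⁿ ≤ 1/49, i.e. 0.3ⁿ ≤ 131/3381.
0.3² = 0.09 is still above 131/3381 but 0.3³ = 0.027 is at or below it, so n = 3.

3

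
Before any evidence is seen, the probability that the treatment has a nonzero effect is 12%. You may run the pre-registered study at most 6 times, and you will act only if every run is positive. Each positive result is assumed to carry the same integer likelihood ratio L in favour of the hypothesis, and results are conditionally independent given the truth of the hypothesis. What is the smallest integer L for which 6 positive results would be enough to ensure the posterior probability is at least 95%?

3

Prior odds = 0.12/0.88 = 3/22.
Target odds = 0.95/0.05 = 19.
Need L⁶ ≥ 19 ÷ (3/22) = 418/3.
2⁶ = 64 < 418/3 ≤ 729 = 3⁶, so L = 3.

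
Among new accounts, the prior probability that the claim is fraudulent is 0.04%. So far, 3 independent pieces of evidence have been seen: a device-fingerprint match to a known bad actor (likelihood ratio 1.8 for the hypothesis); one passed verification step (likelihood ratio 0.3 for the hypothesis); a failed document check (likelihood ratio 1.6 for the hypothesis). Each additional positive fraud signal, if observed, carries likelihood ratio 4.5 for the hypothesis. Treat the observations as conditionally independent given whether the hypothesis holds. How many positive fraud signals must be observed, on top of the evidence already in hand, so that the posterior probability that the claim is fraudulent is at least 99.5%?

Prior odds = 0.0004/0.9996 = 1/2499.
Combined Bayes factor of the evidence already in hand = 1.8 × 0.3 × 1.6 = 0.864.
Odds after that evidence = (1/2499) × 0.864 = 36/104125.
Target odds = 0.995/0.005 = 199.
Need 4.5ⁿ ≥ 199 ÷ (36/104125) = 20720875/36.
4.5⁸ = 43046721/256 falls short of 20720875/36 but 4.5⁹ = 387420489/512 reaches it, so n = 9.

9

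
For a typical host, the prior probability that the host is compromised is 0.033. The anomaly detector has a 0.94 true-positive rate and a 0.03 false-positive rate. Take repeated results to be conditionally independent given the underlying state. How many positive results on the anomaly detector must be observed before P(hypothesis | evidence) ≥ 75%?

Prior odds: 0.033 ÷ 0.967 = 33/967.
Likelihood ratio of a positive result = 0.94/0.03 = 94/3.
Target odds: 0.75 ÷ 0.25 = 3.
Require (94/3)ⁿ ≥ 3 ÷ (33/967) = 967/11.
(94/3)¹ = 94/3 falls short of 967/11 but (94/3)² = 8836/9 reaches it, so n = 2.

2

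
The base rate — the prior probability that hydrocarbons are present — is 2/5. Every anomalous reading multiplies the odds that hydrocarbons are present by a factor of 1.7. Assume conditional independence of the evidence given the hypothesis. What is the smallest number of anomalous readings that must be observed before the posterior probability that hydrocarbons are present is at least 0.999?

Prior odds = 0.4/0.6 = 2/3.
Likelihood ratio per anomalous reading = 1.7.
Target odds: 0.999 ÷ 0.001 = 999.
Need (2/3) × 1.7ⁿ ≥ 999, i.e. 1.7ⁿ ≥ 1498.5.
1.7¹³ ≈990.458 falls short of 1498.5 but 1.7¹⁴ ≈1683.78 reaches it, so n = 14.

14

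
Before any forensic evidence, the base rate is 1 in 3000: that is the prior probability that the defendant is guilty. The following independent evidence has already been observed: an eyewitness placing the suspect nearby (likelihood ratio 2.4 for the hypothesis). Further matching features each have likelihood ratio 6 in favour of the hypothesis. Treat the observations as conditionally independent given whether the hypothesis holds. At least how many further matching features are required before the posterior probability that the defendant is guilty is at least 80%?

Prior odds = (1/3000)/(2999/3000) = 1/2999.
Bayes factor of the evidence already in hand = 2.4.
Odds after that evidence = (1/2999) × 2.4 = 12/14995.
Target odds = 0.8/0.2 = 4.
Need 6ⁿ ≥ 4 ÷ (12/14995) = 14995/3.
6⁴ = 1296 falls short of 14995/3 but 6⁵ = 7776 reaches it, so n = 5.

5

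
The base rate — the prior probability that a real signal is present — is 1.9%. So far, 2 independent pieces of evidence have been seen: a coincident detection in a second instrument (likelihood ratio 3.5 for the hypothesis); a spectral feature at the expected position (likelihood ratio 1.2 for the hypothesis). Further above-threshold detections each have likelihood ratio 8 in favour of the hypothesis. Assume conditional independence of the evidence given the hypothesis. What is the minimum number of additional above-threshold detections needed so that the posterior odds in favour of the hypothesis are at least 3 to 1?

2

Prior odds = 0.019/0.981 = 19/981.
Combined Bayes factor of the evidence already in hand = 3.5 × 1.2 = 4.2.
Odds after that evidence = (19/981) × 4.2 = 133/1635.
Target odds = 3.
Need 8ⁿ ≥ 3 ÷ (133/1635) = 4905/133.
8¹ = 8 falls short of 4905/133 but 8² = 64 reaches it, so n = 2.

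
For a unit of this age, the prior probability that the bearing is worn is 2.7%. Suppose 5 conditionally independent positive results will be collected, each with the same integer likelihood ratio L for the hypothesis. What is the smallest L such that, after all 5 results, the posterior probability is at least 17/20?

3

Prior odds = 0.027/0.973 = 27/973.
Target odds = 0.85/0.15 = 17/3.
Need L⁵ ≥ 17/3 ÷ (27/973) = 16541/81.
2⁵ = 32 < 16541/81 ≤ 243 = 3⁵, so L = 3.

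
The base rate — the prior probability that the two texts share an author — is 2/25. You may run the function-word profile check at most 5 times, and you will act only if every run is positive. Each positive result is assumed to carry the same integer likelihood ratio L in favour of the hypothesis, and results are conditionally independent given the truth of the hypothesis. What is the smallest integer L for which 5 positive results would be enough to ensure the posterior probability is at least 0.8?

Prior odds = 0.08/0.92 = 2/23.
Target odds = 0.8/0.2 = 4.
Need L⁵ ≥ 4 ÷ (2/23) = 46.
2⁵ = 32 < 46 ≤ 243 = 3⁵, so L = 3.

3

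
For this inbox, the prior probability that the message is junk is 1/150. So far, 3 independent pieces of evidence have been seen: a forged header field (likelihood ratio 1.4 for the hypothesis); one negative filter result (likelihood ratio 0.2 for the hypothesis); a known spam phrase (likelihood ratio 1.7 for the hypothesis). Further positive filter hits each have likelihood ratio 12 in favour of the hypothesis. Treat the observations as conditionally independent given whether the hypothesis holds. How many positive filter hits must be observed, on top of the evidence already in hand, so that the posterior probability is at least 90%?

4

Prior odds = (1/150)/(149/150) = 1/149.
Combined Bayes factor of the evidence already in hand = 1.4 × 0.2 × 1.7 = 0.476.
Odds after that evidence = (1/149) × 0.476 = 119/37250.
Target odds = 0.9/0.1 = 9.
Need 12ⁿ ≥ 9 ÷ (119/37250) = 335250/119.
12³ = 1728 falls short of 335250/119 but 12⁴ = 20736 reaches it, so n = 4.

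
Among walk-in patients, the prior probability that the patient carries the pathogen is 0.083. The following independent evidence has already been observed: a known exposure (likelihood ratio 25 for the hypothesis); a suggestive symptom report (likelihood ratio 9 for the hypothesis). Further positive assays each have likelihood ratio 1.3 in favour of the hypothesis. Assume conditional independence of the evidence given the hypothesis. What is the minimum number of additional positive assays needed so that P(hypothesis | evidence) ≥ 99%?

7

Prior odds = 0.083/0.917 = 83/917.
Combined Bayes factor of the evidence already in hand = 25 × 9 = 225.
Odds after that evidence = (83/917) × 225 = 18675/917.
Target odds = 0.99/0.01 = 99.
Need 1.3ⁿ ≥ 99 ÷ (18675/917) = 10087/2075.
1.3⁶ = 4826809/1000000 falls short of 10087/2075 but 1.3⁷ = 62748517/10000000 reaches it, so n = 7.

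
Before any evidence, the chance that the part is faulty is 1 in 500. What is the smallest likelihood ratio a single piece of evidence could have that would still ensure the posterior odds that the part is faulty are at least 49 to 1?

24451

Prior odds = 0.002/0.998 = 1/499.
Target odds = 49.
Required Bayes factor = 49 ÷ (1/499) = 24451.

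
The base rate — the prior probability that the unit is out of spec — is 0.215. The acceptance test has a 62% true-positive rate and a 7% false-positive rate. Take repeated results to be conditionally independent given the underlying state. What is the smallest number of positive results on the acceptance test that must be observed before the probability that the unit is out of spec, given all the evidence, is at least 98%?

Prior odds = 0.215/0.785 = 43/157.
Likelihood ratio of a positive result = 0.62/0.07 = 62/7.
Target posterior odds = 0.98/0.02 = 49.
Need (43/157) × (62/7)ⁿ ≥ 49, i.e. (62/7)ⁿ ≥ 7693/43.
(62/7)² = 3844/49 falls short of 7693/43 but (62/7)³ = 238328/343 reaches it, so n = 3.

3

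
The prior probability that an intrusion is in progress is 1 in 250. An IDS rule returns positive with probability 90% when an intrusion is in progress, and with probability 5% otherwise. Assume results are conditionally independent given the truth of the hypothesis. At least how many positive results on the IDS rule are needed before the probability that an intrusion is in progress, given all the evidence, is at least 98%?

Prior odds: 0.004 ÷ 0.996 = 1/249.
Likelihood ratio of a positive result = 0.9/0.05 = 18.
Target posterior odds = 0.98/0.02 = 49.
Require 18ⁿ ≥ 49 ÷ (1/249) = 12201.
18³ = 5832 falls short of 12201 but 18⁴ = 104976 reaches it, so n = 4.

4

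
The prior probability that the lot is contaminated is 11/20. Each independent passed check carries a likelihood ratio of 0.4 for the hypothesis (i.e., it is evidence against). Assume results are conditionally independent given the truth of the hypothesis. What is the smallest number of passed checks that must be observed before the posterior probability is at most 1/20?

4

Prior odds: 0.55 ÷ 0.45 = 11/9.
Likelihood ratio per passed check = 0.4.
Target posterior odds = 0.05/0.95 = 1/19.
Require 0.4ⁿ ≤ 1/19 ÷ (11/9) = 9/209.
0.4³ = 0.064 is still above 9/209 but 0.4⁴ = 0.0256 is at or below it, so n = 4.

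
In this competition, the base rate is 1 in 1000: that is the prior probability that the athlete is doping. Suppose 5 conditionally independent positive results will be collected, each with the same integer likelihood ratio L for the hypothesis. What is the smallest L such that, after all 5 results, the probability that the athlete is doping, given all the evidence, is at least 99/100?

10

Prior odds = 0.001/0.999 = 1/999.
Target odds = 0.99/0.01 = 99.
Need L⁵ ≥ 99 ÷ (1/999) = 98901.
9⁵ = 59049 < 98901 ≤ 100000 = 10⁵, so L = 10.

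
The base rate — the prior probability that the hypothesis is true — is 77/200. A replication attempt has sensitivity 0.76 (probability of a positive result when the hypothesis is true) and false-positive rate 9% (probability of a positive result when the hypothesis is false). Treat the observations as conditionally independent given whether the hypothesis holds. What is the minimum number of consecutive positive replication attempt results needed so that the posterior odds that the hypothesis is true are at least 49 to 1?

3

Prior odds: 0.385 ÷ 0.615 = 77/123.
Likelihood ratio of a positive result = 0.76/0.09 = 76/9.
Target odds = 49.
Require (76/9)ⁿ ≥ 49 ÷ (77/123) = 861/11.
(76/9)² = 5776/81 falls short of 861/11 but (76/9)³ = 438976/729 reaches it, so n = 3.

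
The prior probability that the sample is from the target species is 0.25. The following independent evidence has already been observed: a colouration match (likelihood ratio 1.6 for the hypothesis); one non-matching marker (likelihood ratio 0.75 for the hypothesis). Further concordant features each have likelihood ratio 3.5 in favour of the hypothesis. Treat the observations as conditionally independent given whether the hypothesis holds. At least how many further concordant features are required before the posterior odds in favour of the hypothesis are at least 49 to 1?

4

Prior odds = 0.25/0.75 = 1/3.
Combined Bayes factor of the evidence already in hand = 1.6 × 0.75 = 1.2.
Odds after that evidence = (1/3) × 1.2 = 0.4.
Target odds = 49.
Need 3.5ⁿ ≥ 49 ÷ 0.4 = 122.5.
3.5³ = 42.875 falls short of 122.5 but 3.5⁴ = 150.0625 reaches it, so n = 4.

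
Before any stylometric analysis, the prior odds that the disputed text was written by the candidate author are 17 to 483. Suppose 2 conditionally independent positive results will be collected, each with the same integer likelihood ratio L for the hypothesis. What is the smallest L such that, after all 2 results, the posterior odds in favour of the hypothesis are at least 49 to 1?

Prior odds = 17/483.
Target odds = 49.
Need L² ≥ 49 ÷ (17/483) = 23667/17.
37² = 1369 < 23667/17 ≤ 1444 = 38², so L = 38.

38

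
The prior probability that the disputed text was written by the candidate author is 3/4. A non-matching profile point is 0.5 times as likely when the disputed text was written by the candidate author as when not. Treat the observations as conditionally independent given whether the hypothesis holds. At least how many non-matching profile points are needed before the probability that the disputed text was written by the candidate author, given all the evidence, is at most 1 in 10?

Prior odds = 0.75/0.25 = 3.
Likelihood ratio per non-matching profile point = 0.5.
Target odds: 0.1 ÷ 0.9 = 1/9.
Need 3 × 0.5ⁿ ≤ 1/9, i.e. 0.5ⁿ ≤ 1/27.
0.5⁴ = 0.0625 is still above 1/27 but 0.5⁵ = 0.03125 is at or below it, so n = 5.

5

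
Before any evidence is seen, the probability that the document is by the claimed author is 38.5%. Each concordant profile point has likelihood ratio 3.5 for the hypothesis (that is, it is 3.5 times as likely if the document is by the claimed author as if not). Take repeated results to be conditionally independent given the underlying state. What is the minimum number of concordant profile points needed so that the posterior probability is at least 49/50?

Prior odds: 0.385 ÷ 0.615 = 77/123.
Likelihood ratio per concordant profile point = 3.5.
Target posterior odds = 0.98/0.02 = 49.
Require 3.5ⁿ ≥ 49 ÷ (77/123) = 861/11.
3.5³ = 42.875 falls short of 861/11 but 3.5⁴ = 150.0625 reaches it, so n = 4.

4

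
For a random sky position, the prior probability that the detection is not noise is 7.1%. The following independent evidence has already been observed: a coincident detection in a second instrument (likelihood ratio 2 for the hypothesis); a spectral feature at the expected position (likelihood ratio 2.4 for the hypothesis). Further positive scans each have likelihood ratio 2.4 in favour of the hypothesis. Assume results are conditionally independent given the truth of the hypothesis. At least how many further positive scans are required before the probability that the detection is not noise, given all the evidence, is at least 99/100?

7

Prior odds = 0.071/0.929 = 71/929.
Combined Bayes factor of the evidence already in hand = 2 × 2.4 = 4.8.
Odds after that evidence = (71/929) × 4.8 = 1704/4645.
Target odds = 0.99/0.01 = 99.
Need 2.4ⁿ ≥ 99 ÷ (1704/4645) = 153285/568.
2.4⁶ = 2985984/15625 falls short of 153285/568 but 2.4⁷ = 35831808/78125 reaches it, so n = 7.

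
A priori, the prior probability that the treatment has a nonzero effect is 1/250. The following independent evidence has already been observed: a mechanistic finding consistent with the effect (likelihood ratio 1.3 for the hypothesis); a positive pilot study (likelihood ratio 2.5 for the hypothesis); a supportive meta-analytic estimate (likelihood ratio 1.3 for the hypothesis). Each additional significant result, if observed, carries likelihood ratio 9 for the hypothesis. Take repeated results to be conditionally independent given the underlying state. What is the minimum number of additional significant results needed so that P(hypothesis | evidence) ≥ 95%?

Prior odds = 0.004/0.996 = 1/249.
Combined Bayes factor of the evidence already in hand = 1.3 × 2.5 × 1.3 = 4.225.
Odds after that evidence = (1/249) × 4.225 = 169/9960.
Target odds = 0.95/0.05 = 19.
Need 9ⁿ ≥ 19 ÷ (169/9960) = 189240/169.
9³ = 729 falls short of 189240/169 but 9⁴ = 6561 reaches it, so n = 4.

4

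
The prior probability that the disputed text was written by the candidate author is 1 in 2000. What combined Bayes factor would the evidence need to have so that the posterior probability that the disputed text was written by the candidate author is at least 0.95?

37981

Prior odds = 0.0005/0.9995 = 1/1999.
Target odds = 0.95/0.05 = 19.
Required Bayes factor = 19 ÷ (1/1999) = 37981.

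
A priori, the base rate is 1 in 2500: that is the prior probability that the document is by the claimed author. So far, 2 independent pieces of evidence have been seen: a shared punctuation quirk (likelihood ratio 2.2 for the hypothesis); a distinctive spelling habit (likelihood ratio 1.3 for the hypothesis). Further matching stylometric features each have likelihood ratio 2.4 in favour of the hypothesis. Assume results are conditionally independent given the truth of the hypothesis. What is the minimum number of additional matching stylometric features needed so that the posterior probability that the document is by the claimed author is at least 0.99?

Prior odds = 0.0004/0.9996 = 1/2499.
Combined Bayes factor of the evidence already in hand = 2.2 × 1.3 = 2.86.
Odds after that evidence = (1/2499) × 2.86 = 143/124950.
Target odds = 0.99/0.01 = 99.
Need 2.4ⁿ ≥ 99 ÷ (143/124950) = 1124550/13.
2.4¹² ≈36520.3 falls short of 1124550/13 but 2.4¹³ ≈87648.8 reaches it, so n = 13.

13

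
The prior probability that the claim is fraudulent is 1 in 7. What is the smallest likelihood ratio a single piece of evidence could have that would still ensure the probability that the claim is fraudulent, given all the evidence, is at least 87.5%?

Prior odds = (1/7)/(6/7) = 1/6.
Target odds = 0.875/0.125 = 7.
Required Bayes factor = 7 ÷ (1/6) = 42.

42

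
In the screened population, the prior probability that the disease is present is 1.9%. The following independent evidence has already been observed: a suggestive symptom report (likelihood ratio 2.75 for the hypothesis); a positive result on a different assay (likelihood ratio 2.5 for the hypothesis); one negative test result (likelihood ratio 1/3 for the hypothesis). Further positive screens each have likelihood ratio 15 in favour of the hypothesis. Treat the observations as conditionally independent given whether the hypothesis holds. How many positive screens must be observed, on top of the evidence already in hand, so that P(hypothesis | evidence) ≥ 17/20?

Prior odds = 0.019/0.981 = 19/981.
Combined Bayes factor of the evidence already in hand = 2.75 × 2.5 × (1/3) = 55/24.
Odds after that evidence = (19/981) × 55/24 = 1045/23544.
Target odds = 0.85/0.15 = 17/3.
Need 15ⁿ ≥ 17/3 ÷ (1045/23544) = 133416/1045.
15¹ = 15 falls short of 133416/1045 but 15² = 225 reaches it, so n = 2.

2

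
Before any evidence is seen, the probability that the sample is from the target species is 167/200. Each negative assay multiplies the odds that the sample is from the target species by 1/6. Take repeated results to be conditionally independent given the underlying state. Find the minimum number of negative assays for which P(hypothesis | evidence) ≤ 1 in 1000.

Prior odds: 0.835 ÷ 0.165 = 167/33.
Likelihood ratio per negative assay = 1/6.
Target odds: 0.001 ÷ 0.999 = 1/999.
Require (1/6)ⁿ ≤ 1/999 ÷ (167/33) = 11/55611.
(1/6)⁴ = 1/1296 is still above 11/55611 but (1/6)⁵ = 1/7776 is at or below it, so n = 5.

5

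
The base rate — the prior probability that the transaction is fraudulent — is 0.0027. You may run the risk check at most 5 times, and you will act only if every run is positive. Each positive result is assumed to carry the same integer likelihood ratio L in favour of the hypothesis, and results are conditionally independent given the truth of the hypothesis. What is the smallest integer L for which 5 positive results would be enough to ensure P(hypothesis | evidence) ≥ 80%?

5

Prior odds = 0.0027/0.9973 = 27/9973.
Target odds = 0.8/0.2 = 4.
Need L⁵ ≥ 4 ÷ (27/9973) = 39892/27.
4⁵ = 1024 < 39892/27 ≤ 3125 = 5⁵, so L = 5.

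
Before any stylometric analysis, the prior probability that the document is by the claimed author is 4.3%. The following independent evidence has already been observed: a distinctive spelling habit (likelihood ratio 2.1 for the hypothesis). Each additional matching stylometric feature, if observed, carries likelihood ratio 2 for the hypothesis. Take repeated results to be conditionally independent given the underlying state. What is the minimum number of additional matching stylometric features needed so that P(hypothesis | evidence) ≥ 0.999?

Prior odds = 0.043/0.957 = 43/957.
Bayes factor of the evidence already in hand = 2.1.
Odds after that evidence = (43/957) × 2.1 = 301/3190.
Target odds = 0.999/0.001 = 999.
Need 2ⁿ ≥ 999 ÷ (301/3190) = 3186810/301.
2¹³ = 8192 falls short of 3186810/301 but 2¹⁴ = 16384 reaches it, so n = 14.

14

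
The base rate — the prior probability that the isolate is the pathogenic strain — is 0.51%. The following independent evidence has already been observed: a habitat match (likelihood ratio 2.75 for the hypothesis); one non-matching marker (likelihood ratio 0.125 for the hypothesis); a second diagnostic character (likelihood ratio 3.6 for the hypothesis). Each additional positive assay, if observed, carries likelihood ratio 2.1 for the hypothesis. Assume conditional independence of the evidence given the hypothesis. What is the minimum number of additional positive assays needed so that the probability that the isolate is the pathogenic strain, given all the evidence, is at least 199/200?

14

Prior odds = 0.0051/0.9949 = 51/9949.
Combined Bayes factor of the evidence already in hand = 2.75 × 0.125 × 3.6 = 1.2375.
Odds after that evidence = (51/9949) × 1.2375 = 5049/795920.
Target odds = 0.995/0.005 = 199.
Need 2.1ⁿ ≥ 199 ÷ (5049/795920) = 158388080/5049.
2.1¹³ ≈15447.2 falls short of 158388080/5049 but 2.1¹⁴ ≈32439.2 reaches it, so n = 14.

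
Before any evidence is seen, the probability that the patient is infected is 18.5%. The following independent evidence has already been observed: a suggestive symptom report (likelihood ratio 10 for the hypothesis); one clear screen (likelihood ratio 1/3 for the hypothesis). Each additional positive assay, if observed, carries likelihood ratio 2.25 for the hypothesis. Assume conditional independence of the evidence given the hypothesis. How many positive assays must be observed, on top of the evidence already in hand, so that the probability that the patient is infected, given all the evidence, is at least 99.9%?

Prior odds = 0.185/0.815 = 37/163.
Combined Bayes factor of the evidence already in hand = 10 × (1/3) = 10/3.
Odds after that evidence = (37/163) × 10/3 = 370/489.
Target odds = 0.999/0.001 = 999.
Need 2.25ⁿ ≥ 999 ÷ (370/489) = 1320.3.
2.25⁸ = 43046721/65536 falls short of 1320.3 but 2.25⁹ = 387420489/262144 reaches it, so n = 9.

9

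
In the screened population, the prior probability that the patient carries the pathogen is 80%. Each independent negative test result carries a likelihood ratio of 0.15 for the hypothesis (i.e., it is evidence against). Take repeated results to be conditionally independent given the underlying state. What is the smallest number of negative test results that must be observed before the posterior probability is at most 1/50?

3

Prior odds = 0.8/0.2 = 4.
Likelihood ratio per negative test result = 0.15.
Target posterior odds = 0.02/0.98 = 1/49.
Need 4 × 0.15ⁿ ≤ 1/49, i.e. 0.15ⁿ ≤ 1/196.
0.15² = 0.0225 is still above 1/196 but 0.15³ = 0.003375 is at or below it, so n = 3.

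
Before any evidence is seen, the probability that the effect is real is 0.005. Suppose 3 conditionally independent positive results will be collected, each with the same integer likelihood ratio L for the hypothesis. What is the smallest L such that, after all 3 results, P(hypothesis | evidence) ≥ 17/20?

11

Prior odds = 0.005/0.995 = 1/199.
Target odds = 0.85/0.15 = 17/3.
Need L³ ≥ 17/3 ÷ (1/199) = 3383/3.
10³ = 1000 < 3383/3 ≤ 1331 = 11³, so L = 11.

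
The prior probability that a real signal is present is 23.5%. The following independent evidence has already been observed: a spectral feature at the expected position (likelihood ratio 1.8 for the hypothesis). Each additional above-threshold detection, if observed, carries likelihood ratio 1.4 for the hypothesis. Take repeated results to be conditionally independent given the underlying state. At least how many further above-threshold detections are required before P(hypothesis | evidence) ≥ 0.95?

Prior odds = 0.235/0.765 = 47/153.
Bayes factor of the evidence already in hand = 1.8.
Odds after that evidence = (47/153) × 1.8 = 47/85.
Target odds = 0.95/0.05 = 19.
Need 1.4ⁿ ≥ 19 ÷ (47/85) = 1615/47.
1.4¹⁰ = 282475249/9765625 falls short of 1615/47 but 1.4¹¹ ≈40.4957 reaches it, so n = 11.

11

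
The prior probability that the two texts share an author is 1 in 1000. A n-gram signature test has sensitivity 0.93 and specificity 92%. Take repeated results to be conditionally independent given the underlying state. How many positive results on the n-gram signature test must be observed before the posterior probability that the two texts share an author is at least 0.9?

Prior odds = 0.001/0.999 = 1/999.
False-positive rate = 1 − 0.92 = 0.08; likelihood ratio of a positive = 0.93/0.08 = 11.625.
Target odds: 0.9 ÷ 0.1 = 9.
Need (1/999) × 11.625ⁿ ≥ 9, i.e. 11.625ⁿ ≥ 8991.
11.625³ = 804357/512 falls short of 8991 but 11.625⁴ = 74805201/4096 reaches it, so n = 4.

4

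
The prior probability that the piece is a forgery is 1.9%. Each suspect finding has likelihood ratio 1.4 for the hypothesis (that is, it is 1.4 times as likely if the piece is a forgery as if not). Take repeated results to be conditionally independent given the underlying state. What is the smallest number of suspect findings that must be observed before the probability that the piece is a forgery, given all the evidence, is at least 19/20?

Prior odds: 0.019 ÷ 0.981 = 19/981.
Likelihood ratio per suspect finding = 1.4.
Target odds: 0.95 ÷ 0.05 = 19.
Need (19/981) × 1.4ⁿ ≥ 19, i.e. 1.4ⁿ ≥ 981.
1.4²⁰ ≈836.683 falls short of 981 but 1.4²¹ ≈1171.36 reaches it, so n = 21.

21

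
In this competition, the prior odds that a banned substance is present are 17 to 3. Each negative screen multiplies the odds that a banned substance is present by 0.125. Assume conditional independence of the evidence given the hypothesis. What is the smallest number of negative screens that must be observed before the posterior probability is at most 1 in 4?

Prior odds = 17/3.
Likelihood ratio per negative screen = 0.125.
Target posterior odds = 0.25/0.75 = 1/3.
Require 0.125ⁿ ≤ 1/3 ÷ (17/3) = 1/17.
0.125¹ = 0.125 is still above 1/17 but 0.125² = 0.015625 is at or below it, so n = 2.

2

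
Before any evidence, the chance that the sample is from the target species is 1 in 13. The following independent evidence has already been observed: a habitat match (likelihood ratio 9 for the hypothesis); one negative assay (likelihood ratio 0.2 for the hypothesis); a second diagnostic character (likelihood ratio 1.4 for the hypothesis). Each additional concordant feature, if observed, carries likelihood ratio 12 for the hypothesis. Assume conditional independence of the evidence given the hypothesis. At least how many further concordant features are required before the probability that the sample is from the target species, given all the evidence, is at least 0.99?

3

Prior odds = (1/13)/(12/13) = 1/12.
Combined Bayes factor of the evidence already in hand = 9 × 0.2 × 1.4 = 2.52.
Odds after that evidence = (1/12) × 2.52 = 0.21.
Target odds = 0.99/0.01 = 99.
Need 12ⁿ ≥ 99 ÷ 0.21 = 3300/7.
12² = 144 falls short of 3300/7 but 12³ = 1728 reaches it, so n = 3.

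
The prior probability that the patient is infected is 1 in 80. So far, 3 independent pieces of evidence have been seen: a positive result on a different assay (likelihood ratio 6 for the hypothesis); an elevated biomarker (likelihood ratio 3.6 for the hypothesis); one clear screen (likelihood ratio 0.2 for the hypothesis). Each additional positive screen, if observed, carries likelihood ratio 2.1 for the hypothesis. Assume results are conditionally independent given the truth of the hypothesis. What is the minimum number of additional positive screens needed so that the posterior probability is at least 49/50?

10

Prior odds = 0.0125/0.9875 = 1/79.
Combined Bayes factor of the evidence already in hand = 6 × 3.6 × 0.2 = 4.32.
Odds after that evidence = (1/79) × 4.32 = 108/1975.
Target odds = 0.98/0.02 = 49.
Need 2.1ⁿ ≥ 49 ÷ (108/1975) = 96775/108.
2.1⁹ ≈794.28 falls short of 96775/108 but 2.1¹⁰ ≈1667.99 reaches it, so n = 10.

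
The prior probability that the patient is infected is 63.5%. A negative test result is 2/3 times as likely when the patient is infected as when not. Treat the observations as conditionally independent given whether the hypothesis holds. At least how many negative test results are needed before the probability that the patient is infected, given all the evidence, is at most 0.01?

13

Prior odds: 0.635 ÷ 0.365 = 127/73.
Likelihood ratio per negative test result = 2/3.
Target posterior odds = 0.01/0.99 = 1/99.
Require (2/3)ⁿ ≤ 1/99 ÷ (127/73) = 73/12573.
(2/3)¹² = 4096/531441 is still above 73/12573 but (2/3)¹³ = 8192/1594323 is at or below it, so n = 13.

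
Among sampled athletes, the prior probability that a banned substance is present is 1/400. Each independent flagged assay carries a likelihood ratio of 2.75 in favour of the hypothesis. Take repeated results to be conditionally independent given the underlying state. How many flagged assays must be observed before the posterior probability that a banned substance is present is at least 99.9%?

13

Prior odds = 0.0025/0.9975 = 1/399.
Likelihood ratio per flagged assay = 2.75.
Target odds: 0.999 ÷ 0.001 = 999.
Require 2.75ⁿ ≥ 999 ÷ (1/399) = 398601.
2.75¹² ≈187065 falls short of 398601 but 2.75¹³ ≈514428 reaches it, so n = 13.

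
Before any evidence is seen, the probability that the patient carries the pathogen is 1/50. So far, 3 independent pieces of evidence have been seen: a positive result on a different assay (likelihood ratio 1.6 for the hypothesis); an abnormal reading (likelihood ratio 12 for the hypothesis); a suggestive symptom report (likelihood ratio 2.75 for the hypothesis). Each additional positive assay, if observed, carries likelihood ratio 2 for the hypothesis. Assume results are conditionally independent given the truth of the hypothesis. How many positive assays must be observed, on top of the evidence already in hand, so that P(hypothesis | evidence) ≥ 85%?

Prior odds = 0.02/0.98 = 1/49.
Combined Bayes factor of the evidence already in hand = 1.6 × 12 × 2.75 = 52.8.
Odds after that evidence = (1/49) × 52.8 = 264/245.
Target odds = 0.85/0.15 = 17/3.
Need 2ⁿ ≥ 17/3 ÷ (264/245) = 4165/792.
2² = 4 falls short of 4165/792 but 2³ = 8 reaches it, so n = 3.

3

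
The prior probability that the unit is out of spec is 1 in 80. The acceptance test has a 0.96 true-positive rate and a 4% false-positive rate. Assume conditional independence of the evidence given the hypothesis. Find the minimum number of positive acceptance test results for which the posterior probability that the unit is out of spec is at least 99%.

3

Prior odds: 0.0125 ÷ 0.9875 = 1/79.
Likelihood ratio of a positive result = 0.96/0.04 = 24.
Target posterior odds = 0.99/0.01 = 99.
Need (1/79) × 24ⁿ ≥ 99, i.e. 24ⁿ ≥ 7821.
24² = 576 falls short of 7821 but 24³ = 13824 reaches it, so n = 3.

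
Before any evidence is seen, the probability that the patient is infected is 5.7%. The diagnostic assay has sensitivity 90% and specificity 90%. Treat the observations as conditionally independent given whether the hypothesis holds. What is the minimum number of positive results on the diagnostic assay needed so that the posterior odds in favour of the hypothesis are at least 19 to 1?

3

Prior odds: 0.057 ÷ 0.943 = 57/943.
False-positive rate = 1 − 0.9 = 0.1; likelihood ratio of a positive = 0.9/0.1 = 9.
Target odds = 19.
Require 9ⁿ ≥ 19 ÷ (57/943) = 943/3.
9² = 81 falls short of 943/3 but 9³ = 729 reaches it, so n = 3.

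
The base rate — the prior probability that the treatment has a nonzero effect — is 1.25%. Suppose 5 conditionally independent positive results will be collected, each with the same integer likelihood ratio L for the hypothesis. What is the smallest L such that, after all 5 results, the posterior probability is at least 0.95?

Prior odds = 0.0125/0.9875 = 1/79.
Target odds = 0.95/0.05 = 19.
Need L⁵ ≥ 19 ÷ (1/79) = 1501.
4⁵ = 1024 < 1501 ≤ 3125 = 5⁵, so L = 5.

5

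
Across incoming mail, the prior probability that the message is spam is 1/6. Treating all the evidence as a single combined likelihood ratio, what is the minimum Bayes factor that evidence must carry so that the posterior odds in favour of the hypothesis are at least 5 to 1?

25

Prior odds = (1/6)/(5/6) = 0.2.
Target odds = 5.
Required Bayes factor = 5 ÷ 0.2 = 25.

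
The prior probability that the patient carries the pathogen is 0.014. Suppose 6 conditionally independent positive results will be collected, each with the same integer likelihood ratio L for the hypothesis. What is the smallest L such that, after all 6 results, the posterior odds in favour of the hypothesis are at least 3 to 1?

Prior odds = 0.014/0.986 = 7/493.
Target odds = 3.
Need L⁶ ≥ 3 ÷ (7/493) = 1479/7.
2⁶ = 64 < 1479/7 ≤ 729 = 3⁶, so L = 3.

3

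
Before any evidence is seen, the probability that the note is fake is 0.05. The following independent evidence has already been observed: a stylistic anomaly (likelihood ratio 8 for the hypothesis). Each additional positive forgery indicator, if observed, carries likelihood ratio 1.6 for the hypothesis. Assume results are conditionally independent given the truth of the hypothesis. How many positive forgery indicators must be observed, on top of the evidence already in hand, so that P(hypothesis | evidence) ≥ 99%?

12

Prior odds = 0.05/0.95 = 1/19.
Bayes factor of the evidence already in hand = 8.
Odds after that evidence = (1/19) × 8 = 8/19.
Target odds = 0.99/0.01 = 99.
Need 1.6ⁿ ≥ 99 ÷ (8/19) = 235.125.
1.6¹¹ ≈175.922 falls short of 235.125 but 1.6¹² ≈281.475 reaches it, so n = 12.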